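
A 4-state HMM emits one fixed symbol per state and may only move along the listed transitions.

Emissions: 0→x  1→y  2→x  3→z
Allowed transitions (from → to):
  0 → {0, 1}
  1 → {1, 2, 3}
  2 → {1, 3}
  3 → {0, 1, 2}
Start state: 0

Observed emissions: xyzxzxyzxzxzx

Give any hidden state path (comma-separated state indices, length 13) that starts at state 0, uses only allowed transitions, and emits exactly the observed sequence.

  [0] x  {0,2}  => 0  start
  [1] y  {1}  => 1  0->1 ok
  [2] z  {3}  => 3  1->3 ok
  [3] x  {0,2}  => 2  3->2 ok
  [4] z  {3}  => 3  2->3 ok
  [5] x  {0,2}  => 2  3->2 ok
  [6] y  {1}  => 1  2->1 ok
  [7] z  {3}  => 3  1->3 ok
  [8] x  {0,2}  => 2  3->2 ok
  [9] z  {3}  => 3  2->3 ok
  [10] x  {0,2}  => 2  3->2 ok
  [11] z  {3}  => 3  2->3 ok
  [12] x  {0,2}  => 0  3->0 ok

0,1,3,2,3,2,1,3,2,3,2,3,0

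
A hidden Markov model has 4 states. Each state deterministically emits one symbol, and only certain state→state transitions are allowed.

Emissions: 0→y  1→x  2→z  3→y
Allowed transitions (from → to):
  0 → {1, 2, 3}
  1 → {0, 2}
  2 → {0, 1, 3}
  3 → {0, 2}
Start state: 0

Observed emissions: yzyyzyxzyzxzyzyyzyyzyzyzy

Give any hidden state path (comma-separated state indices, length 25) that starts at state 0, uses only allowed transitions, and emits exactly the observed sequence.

0,2,3,0,2,0,1,2,3,2,1,2,3,2,3,0,2,3,0,2,0,2,0,2,3

  [0] y  {0,3}  => 0  start
  [1] z  {2}  => 2  0->2 ok
  [2] y  {0,3}  => 3  2->3 ok
  [3] y  {0,3}  => 0  3->0 ok
  [4] z  {2}  => 2  0->2 ok
  [5] y  {0,3}  => 0  2->0 ok
  [6] x  {1}  => 1  0->1 ok
  [7] z  {2}  => 2  1->2 ok
  [8] y  {0,3}  => 3  2->3 ok
  [9] z  {2}  => 2  3->2 ok
  [10] x  {1}  => 1  2->1 ok
  [11] z  {2}  => 2  1->2 ok
  [12] y  {0,3}  => 3  2->3 ok
  [13] z  {2}  => 2  3->2 ok
  [14] y  {0,3}  => 3  2->3 ok
  [15] y  {0,3}  => 0  3->0 ok
  [16] z  {2}  => 2  0->2 ok
  [17] y  {0,3}  => 3  2->3 ok
  [18] y  {0,3}  => 0  3->0 ok
  [19] z  {2}  => 2  0->2 ok
  [20] y  {0,3}  => 0  2->0 ok
  [21] z  {2}  => 2  0->2 ok
  [22] y  {0,3}  => 0  2->0 ok
  [23] z  {2}  => 2  0->2 ok
  [24] y  {0,3}  => 3  2->3 ok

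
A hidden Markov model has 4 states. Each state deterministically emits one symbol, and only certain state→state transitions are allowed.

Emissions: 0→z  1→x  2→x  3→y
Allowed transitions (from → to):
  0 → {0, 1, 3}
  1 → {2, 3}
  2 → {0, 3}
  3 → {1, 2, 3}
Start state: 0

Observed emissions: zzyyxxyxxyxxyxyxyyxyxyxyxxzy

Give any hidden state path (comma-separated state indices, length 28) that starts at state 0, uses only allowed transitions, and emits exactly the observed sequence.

  t0 'z' -> {0}, take 0 (start)
  t1 'z' -> {0}, take 0 (0->0 ok)
  t2 'y' -> {3}, take 3 (0->3 ok)
  t3 'y' -> {3}, take 3 (3->3 ok)
  t4 'x' -> {1,2}, take 1 (3->1 ok)
  t5 'x' -> {1,2}, take 2 (1->2 ok)
  t6 'y' -> {3}, take 3 (2->3 ok)
  t7 'x' -> {1,2}, take 1 (3->1 ok)
  t8 'x' -> {1,2}, take 2 (1->2 ok)
  t9 'y' -> {3}, take 3 (2->3 ok)
  t10 'x' -> {1,2}, take 1 (3->1 ok)
  t11 'x' -> {1,2}, take 2 (1->2 ok)
  t12 'y' -> {3}, take 3 (2->3 ok)
  t13 'x' -> {1,2}, take 1 (3->1 ok)
  t14 'y' -> {3}, take 3 (1->3 ok)
  t15 'x' -> {1,2}, take 2 (3->2 ok)
  t16 'y' -> {3}, take 3 (2->3 ok)
  t17 'y' -> {3}, take 3 (3->3 ok)
  t18 'x' -> {1,2}, take 2 (3->2 ok)
  t19 'y' -> {3}, take 3 (2->3 ok)
  t20 'x' -> {1,2}, take 1 (3->1 ok)
  t21 'y' -> {3}, take 3 (1->3 ok)
  t22 'x' -> {1,2}, take 1 (3->1 ok)
  t23 'y' -> {3}, take 3 (1->3 ok)
  t24 'x' -> {1,2}, take 1 (3->1 ok)
  t25 'x' -> {1,2}, take 2 (1->2 ok)
  t26 'z' -> {0}, take 0 (2->0 ok)
  t27 'y' -> {3}, take 3 (0->3 ok)

0,0,3,3,1,2,3,1,2,3,1,2,3,1,3,2,3,3,2,3,1,3,1,3,1,2,0,3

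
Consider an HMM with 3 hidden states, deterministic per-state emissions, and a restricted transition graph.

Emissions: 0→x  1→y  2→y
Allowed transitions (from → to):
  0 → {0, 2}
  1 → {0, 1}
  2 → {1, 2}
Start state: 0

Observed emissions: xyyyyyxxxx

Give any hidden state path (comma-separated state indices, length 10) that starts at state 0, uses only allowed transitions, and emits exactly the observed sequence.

  pos 0: x in {0}, choose 0; start
  pos 1: y in {1,2}, choose 2; 0->2 ok
  pos 2: y in {1,2}, choose 2; 2->2 ok
  pos 3: y in {1,2}, choose 2; 2->2 ok
  pos 4: y in {1,2}, choose 1; 2->1 ok
  pos 5: y in {1,2}, choose 1; 1->1 ok
  pos 6: x in {0}, choose 0; 1->0 ok
  pos 7: x in {0}, choose 0; 0->0 ok
  pos 8: x in {0}, choose 0; 0->0 ok
  pos 9: x in {0}, choose 0; 0->0 ok

0,2,2,2,1,1,0,0,0,0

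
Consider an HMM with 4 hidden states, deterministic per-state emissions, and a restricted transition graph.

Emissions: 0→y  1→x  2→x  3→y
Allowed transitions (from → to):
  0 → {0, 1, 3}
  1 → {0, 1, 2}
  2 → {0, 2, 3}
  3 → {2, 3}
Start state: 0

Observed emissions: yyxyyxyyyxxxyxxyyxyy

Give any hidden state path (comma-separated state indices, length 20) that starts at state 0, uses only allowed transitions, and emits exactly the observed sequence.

0,3,2,3,3,2,0,0,0,1,2,2,3,2,2,3,3,2,0,0

  pos 0: y in {0,3}, choose 0; start
  pos 1: y in {0,3}, choose 3; 0->3 ok
  pos 2: x in {1,2}, choose 2; 3->2 ok
  pos 3: y in {0,3}, choose 3; 2->3 ok
  pos 4: y in {0,3}, choose 3; 3->3 ok
  pos 5: x in {1,2}, choose 2; 3->2 ok
  pos 6: y in {0,3}, choose 0; 2->0 ok
  pos 7: y in {0,3}, choose 0; 0->0 ok
  pos 8: y in {0,3}, choose 0; 0->0 ok
  pos 9: x in {1,2}, choose 1; 0->1 ok
  pos 10: x in {1,2}, choose 2; 1->2 ok
  pos 11: x in {1,2}, choose 2; 2->2 ok
  pos 12: y in {0,3}, choose 3; 2->3 ok
  pos 13: x in {1,2}, choose 2; 3->2 ok
  pos 14: x in {1,2}, choose 2; 2->2 ok
  pos 15: y in {0,3}, choose 3; 2->3 ok
  pos 16: y in {0,3}, choose 3; 3->3 ok
  pos 17: x in {1,2}, choose 2; 3->2 ok
  pos 18: y in {0,3}, choose 0; 2->0 ok
  pos 19: y in {0,3}, choose 0; 0->0 ok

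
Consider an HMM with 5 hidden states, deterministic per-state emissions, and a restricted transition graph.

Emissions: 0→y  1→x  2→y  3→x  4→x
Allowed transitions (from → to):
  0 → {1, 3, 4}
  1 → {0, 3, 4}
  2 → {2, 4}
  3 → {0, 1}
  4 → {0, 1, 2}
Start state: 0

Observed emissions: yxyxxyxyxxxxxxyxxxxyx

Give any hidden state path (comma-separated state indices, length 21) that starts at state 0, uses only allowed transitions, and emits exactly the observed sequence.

0,3,0,3,1,0,4,2,4,1,3,1,4,1,0,1,3,1,4,2,4

  0: obs=y cand={0,2} pick 0 [start]
  1: obs=x cand={1,3,4} pick 3 [0->3 ok]
  2: obs=y cand={0,2} pick 0 [3->0 ok]
  3: obs=x cand={1,3,4} pick 3 [0->3 ok]
  4: obs=x cand={1,3,4} pick 1 [3->1 ok]
  5: obs=y cand={0,2} pick 0 [1->0 ok]
  6: obs=x cand={1,3,4} pick 4 [0->4 ok]
  7: obs=y cand={0,2} pick 2 [4->2 ok]
  8: obs=x cand={1,3,4} pick 4 [2->4 ok]
  9: obs=x cand={1,3,4} pick 1 [4->1 ok]
  10: obs=x cand={1,3,4} pick 3 [1->3 ok]
  11: obs=x cand={1,3,4} pick 1 [3->1 ok]
  12: obs=x cand={1,3,4} pick 4 [1->4 ok]
  13: obs=x cand={1,3,4} pick 1 [4->1 ok]
  14: obs=y cand={0,2} pick 0 [1->0 ok]
  15: obs=x cand={1,3,4} pick 1 [0->1 ok]
  16: obs=x cand={1,3,4} pick 3 [1->3 ok]
  17: obs=x cand={1,3,4} pick 1 [3->1 ok]
  18: obs=x cand={1,3,4} pick 4 [1->4 ok]
  19: obs=y cand={0,2} pick 2 [4->2 ok]
  20: obs=x cand={1,3,4} pick 4 [2->4 ok]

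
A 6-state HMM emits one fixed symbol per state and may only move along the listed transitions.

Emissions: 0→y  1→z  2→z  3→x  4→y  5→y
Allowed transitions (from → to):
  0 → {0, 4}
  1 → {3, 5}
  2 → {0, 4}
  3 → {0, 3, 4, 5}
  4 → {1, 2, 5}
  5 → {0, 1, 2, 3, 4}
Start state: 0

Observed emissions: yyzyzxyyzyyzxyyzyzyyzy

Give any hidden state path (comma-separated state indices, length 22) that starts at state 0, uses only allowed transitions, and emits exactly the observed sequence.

0,4,2,4,1,3,0,4,1,5,4,1,3,4,5,2,4,2,0,4,2,4

  0: obs=y cand={0,4,5} pick 0 [start]
  1: obs=y cand={0,4,5} pick 4 [0->4 ok]
  2: obs=z cand={1,2} pick 2 [4->2 ok]
  3: obs=y cand={0,4,5} pick 4 [2->4 ok]
  4: obs=z cand={1,2} pick 1 [4->1 ok]
  5: obs=x cand={3} pick 3 [1->3 ok]
  6: obs=y cand={0,4,5} pick 0 [3->0 ok]
  7: obs=y cand={0,4,5} pick 4 [0->4 ok]
  8: obs=z cand={1,2} pick 1 [4->1 ok]
  9: obs=y cand={0,4,5} pick 5 [1->5 ok]
  10: obs=y cand={0,4,5} pick 4 [5->4 ok]
  11: obs=z cand={1,2} pick 1 [4->1 ok]
  12: obs=x cand={3} pick 3 [1->3 ok]
  13: obs=y cand={0,4,5} pick 4 [3->4 ok]
  14: obs=y cand={0,4,5} pick 5 [4->5 ok]
  15: obs=z cand={1,2} pick 2 [5->2 ok]
  16: obs=y cand={0,4,5} pick 4 [2->4 ok]
  17: obs=z cand={1,2} pick 2 [4->2 ok]
  18: obs=y cand={0,4,5} pick 0 [2->0 ok]
  19: obs=y cand={0,4,5} pick 4 [0->4 ok]
  20: obs=z cand={1,2} pick 2 [4->2 ok]
  21: obs=y cand={0,4,5} pick 4 [2->4 ok]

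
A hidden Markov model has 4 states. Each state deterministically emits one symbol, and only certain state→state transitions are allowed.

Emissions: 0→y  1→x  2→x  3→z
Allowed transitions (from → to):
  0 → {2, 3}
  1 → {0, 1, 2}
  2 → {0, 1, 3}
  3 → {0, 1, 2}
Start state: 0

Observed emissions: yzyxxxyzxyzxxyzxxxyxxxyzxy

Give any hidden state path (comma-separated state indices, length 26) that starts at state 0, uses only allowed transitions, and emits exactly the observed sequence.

  [0] y  {0}  => 0  start
  [1] z  {3}  => 3  0->3 ok
  [2] y  {0}  => 0  3->0 ok
  [3] x  {1,2}  => 2  0->2 ok
  [4] x  {1,2}  => 1  2->1 ok
  [5] x  {1,2}  => 1  1->1 ok
  [6] y  {0}  => 0  1->0 ok
  [7] z  {3}  => 3  0->3 ok
  [8] x  {1,2}  => 1  3->1 ok
  [9] y  {0}  => 0  1->0 ok
  [10] z  {3}  => 3  0->3 ok
  [11] x  {1,2}  => 1  3->1 ok
  [12] x  {1,2}  => 1  1->1 ok
  [13] y  {0}  => 0  1->0 ok
  [14] z  {3}  => 3  0->3 ok
  [15] x  {1,2}  => 2  3->2 ok
  [16] x  {1,2}  => 1  2->1 ok
  [17] x  {1,2}  => 2  1->2 ok
  [18] y  {0}  => 0  2->0 ok
  [19] x  {1,2}  => 2  0->2 ok
  [20] x  {1,2}  => 1  2->1 ok
  [21] x  {1,2}  => 2  1->2 ok
  [22] y  {0}  => 0  2->0 ok
  [23] z  {3}  => 3  0->3 ok
  [24] x  {1,2}  => 1  3->1 ok
  [25] y  {0}  => 0  1->0 ok

0,3,0,2,1,1,0,3,1,0,3,1,1,0,3,2,1,2,0,2,1,2,0,3,1,0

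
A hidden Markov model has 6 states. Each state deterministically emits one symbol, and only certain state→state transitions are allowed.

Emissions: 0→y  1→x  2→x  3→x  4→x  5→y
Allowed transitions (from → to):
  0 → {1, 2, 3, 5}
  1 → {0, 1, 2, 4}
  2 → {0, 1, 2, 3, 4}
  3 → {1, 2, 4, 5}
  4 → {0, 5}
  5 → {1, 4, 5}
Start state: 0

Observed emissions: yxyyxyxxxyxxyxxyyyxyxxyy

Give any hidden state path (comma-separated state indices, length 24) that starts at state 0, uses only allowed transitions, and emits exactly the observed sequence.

0,3,5,5,1,0,2,2,2,0,2,4,5,1,4,0,5,5,4,5,1,4,5,5

  [0] y  {0,5}  => 0  start
  [1] x  {1,2,3,4}  => 3  0->3 ok
  [2] y  {0,5}  => 5  3->5 ok
  [3] y  {0,5}  => 5  5->5 ok
  [4] x  {1,2,3,4}  => 1  5->1 ok
  [5] y  {0,5}  => 0  1->0 ok
  [6] x  {1,2,3,4}  => 2  0->2 ok
  [7] x  {1,2,3,4}  => 2  2->2 ok
  [8] x  {1,2,3,4}  => 2  2->2 ok
  [9] y  {0,5}  => 0  2->0 ok
  [10] x  {1,2,3,4}  => 2  0->2 ok
  [11] x  {1,2,3,4}  => 4  2->4 ok
  [12] y  {0,5}  => 5  4->5 ok
  [13] x  {1,2,3,4}  => 1  5->1 ok
  [14] x  {1,2,3,4}  => 4  1->4 ok
  [15] y  {0,5}  => 0  4->0 ok
  [16] y  {0,5}  => 5  0->5 ok
  [17] y  {0,5}  => 5  5->5 ok
  [18] x  {1,2,3,4}  => 4  5->4 ok
  [19] y  {0,5}  => 5  4->5 ok
  [20] x  {1,2,3,4}  => 1  5->1 ok
  [21] x  {1,2,3,4}  => 4  1->4 ok
  [22] y  {0,5}  => 5  4->5 ok
  [23] y  {0,5}  => 5  5->5 ok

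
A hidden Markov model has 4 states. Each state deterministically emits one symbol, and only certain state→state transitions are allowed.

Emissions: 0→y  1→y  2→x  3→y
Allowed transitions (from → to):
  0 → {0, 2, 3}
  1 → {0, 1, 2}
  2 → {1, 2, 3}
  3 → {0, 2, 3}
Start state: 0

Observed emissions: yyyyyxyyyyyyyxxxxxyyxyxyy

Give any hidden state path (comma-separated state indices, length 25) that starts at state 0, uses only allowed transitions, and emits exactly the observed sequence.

  t0 'y' -> {0,1,3}, take 0 (start)
  t1 'y' -> {0,1,3}, take 0 (0->0 ok)
  t2 'y' -> {0,1,3}, take 0 (0->0 ok)
  t3 'y' -> {0,1,3}, take 0 (0->0 ok)
  t4 'y' -> {0,1,3}, take 0 (0->0 ok)
  t5 'x' -> {2}, take 2 (0->2 ok)
  t6 'y' -> {0,1,3}, take 1 (2->1 ok)
  t7 'y' -> {0,1,3}, take 1 (1->1 ok)
  t8 'y' -> {0,1,3}, take 1 (1->1 ok)
  t9 'y' -> {0,1,3}, take 0 (1->0 ok)
  t10 'y' -> {0,1,3}, take 0 (0->0 ok)
  t11 'y' -> {0,1,3}, take 3 (0->3 ok)
  t12 'y' -> {0,1,3}, take 3 (3->3 ok)
  t13 'x' -> {2}, take 2 (3->2 ok)
  t14 'x' -> {2}, take 2 (2->2 ok)
  t15 'x' -> {2}, take 2 (2->2 ok)
  t16 'x' -> {2}, take 2 (2->2 ok)
  t17 'x' -> {2}, take 2 (2->2 ok)
  t18 'y' -> {0,1,3}, take 3 (2->3 ok)
  t19 'y' -> {0,1,3}, take 0 (3->0 ok)
  t20 'x' -> {2}, take 2 (0->2 ok)
  t21 'y' -> {0,1,3}, take 1 (2->1 ok)
  t22 'x' -> {2}, take 2 (1->2 ok)
  t23 'y' -> {0,1,3}, take 1 (2->1 ok)
  t24 'y' -> {0,1,3}, take 1 (1->1 ok)

0,0,0,0,0,2,1,1,1,0,0,3,3,2,2,2,2,2,3,0,2,1,2,1,1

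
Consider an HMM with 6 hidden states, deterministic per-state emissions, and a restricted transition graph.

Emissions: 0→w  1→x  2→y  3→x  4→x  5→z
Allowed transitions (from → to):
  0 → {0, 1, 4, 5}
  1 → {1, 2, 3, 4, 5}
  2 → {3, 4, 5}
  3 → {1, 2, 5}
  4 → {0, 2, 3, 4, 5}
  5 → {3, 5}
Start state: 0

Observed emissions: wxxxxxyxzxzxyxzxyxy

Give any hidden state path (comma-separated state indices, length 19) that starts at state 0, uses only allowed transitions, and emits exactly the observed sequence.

0,1,4,3,1,3,2,3,5,3,5,3,2,3,5,3,2,4,2

  t0 'w' -> {0}, take 0 (start)
  t1 'x' -> {1,3,4}, take 1 (0->1 ok)
  t2 'x' -> {1,3,4}, take 4 (1->4 ok)
  t3 'x' -> {1,3,4}, take 3 (4->3 ok)
  t4 'x' -> {1,3,4}, take 1 (3->1 ok)
  t5 'x' -> {1,3,4}, take 3 (1->3 ok)
  t6 'y' -> {2}, take 2 (3->2 ok)
  t7 'x' -> {1,3,4}, take 3 (2->3 ok)
  t8 'z' -> {5}, take 5 (3->5 ok)
  t9 'x' -> {1,3,4}, take 3 (5->3 ok)
  t10 'z' -> {5}, take 5 (3->5 ok)
  t11 'x' -> {1,3,4}, take 3 (5->3 ok)
  t12 'y' -> {2}, take 2 (3->2 ok)
  t13 'x' -> {1,3,4}, take 3 (2->3 ok)
  t14 'z' -> {5}, take 5 (3->5 ok)
  t15 'x' -> {1,3,4}, take 3 (5->3 ok)
  t16 'y' -> {2}, take 2 (3->2 ok)
  t17 'x' -> {1,3,4}, take 4 (2->4 ok)
  t18 'y' -> {2}, take 2 (4->2 ok)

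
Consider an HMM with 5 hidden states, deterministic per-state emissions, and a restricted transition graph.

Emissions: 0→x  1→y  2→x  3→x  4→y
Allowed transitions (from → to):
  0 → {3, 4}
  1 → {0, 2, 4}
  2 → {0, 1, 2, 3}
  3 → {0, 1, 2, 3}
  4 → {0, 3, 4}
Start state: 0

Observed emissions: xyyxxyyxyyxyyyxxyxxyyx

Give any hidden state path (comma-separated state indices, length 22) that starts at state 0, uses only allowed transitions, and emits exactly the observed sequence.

0,4,4,3,2,1,4,0,4,4,0,4,4,4,3,3,1,2,3,1,4,3

  pos 0: x in {0,2,3}, choose 0; start
  pos 1: y in {1,4}, choose 4; 0->4 ok
  pos 2: y in {1,4}, choose 4; 4->4 ok
  pos 3: x in {0,2,3}, choose 3; 4->3 ok
  pos 4: x in {0,2,3}, choose 2; 3->2 ok
  pos 5: y in {1,4}, choose 1; 2->1 ok
  pos 6: y in {1,4}, choose 4; 1->4 ok
  pos 7: x in {0,2,3}, choose 0; 4->0 ok
  pos 8: y in {1,4}, choose 4; 0->4 ok
  pos 9: y in {1,4}, choose 4; 4->4 ok
  pos 10: x in {0,2,3}, choose 0; 4->0 ok
  pos 11: y in {1,4}, choose 4; 0->4 ok
  pos 12: y in {1,4}, choose 4; 4->4 ok
  pos 13: y in {1,4}, choose 4; 4->4 ok
  pos 14: x in {0,2,3}, choose 3; 4->3 ok
  pos 15: x in {0,2,3}, choose 3; 3->3 ok
  pos 16: y in {1,4}, choose 1; 3->1 ok
  pos 17: x in {0,2,3}, choose 2; 1->2 ok
  pos 18: x in {0,2,3}, choose 3; 2->3 ok
  pos 19: y in {1,4}, choose 1; 3->1 ok
  pos 20: y in {1,4}, choose 4; 1->4 ok
  pos 21: x in {0,2,3}, choose 3; 4->3 ok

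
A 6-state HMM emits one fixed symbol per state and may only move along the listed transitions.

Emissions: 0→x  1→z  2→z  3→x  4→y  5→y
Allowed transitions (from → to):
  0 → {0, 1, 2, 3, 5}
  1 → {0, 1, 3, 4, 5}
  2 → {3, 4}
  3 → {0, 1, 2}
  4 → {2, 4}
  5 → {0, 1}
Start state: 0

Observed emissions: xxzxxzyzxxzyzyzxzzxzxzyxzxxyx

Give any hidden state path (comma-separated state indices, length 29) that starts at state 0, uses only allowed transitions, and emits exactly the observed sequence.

  [0] x  {0,3}  => 0  start
  [1] x  {0,3}  => 3  0->3 ok
  [2] z  {1,2}  => 1  3->1 ok
  [3] x  {0,3}  => 0  1->0 ok
  [4] x  {0,3}  => 3  0->3 ok
  [5] z  {1,2}  => 1  3->1 ok
  [6] y  {4,5}  => 4  1->4 ok
  [7] z  {1,2}  => 2  4->2 ok
  [8] x  {0,3}  => 3  2->3 ok
  [9] x  {0,3}  => 0  3->0 ok
  [10] z  {1,2}  => 1  0->1 ok
  [11] y  {4,5}  => 5  1->5 ok
  [12] z  {1,2}  => 1  5->1 ok
  [13] y  {4,5}  => 4  1->4 ok
  [14] z  {1,2}  => 2  4->2 ok
  [15] x  {0,3}  => 3  2->3 ok
  [16] z  {1,2}  => 1  3->1 ok
  [17] z  {1,2}  => 1  1->1 ok
  [18] x  {0,3}  => 0  1->0 ok
  [19] z  {1,2}  => 2  0->2 ok
  [20] x  {0,3}  => 3  2->3 ok
  [21] z  {1,2}  => 1  3->1 ok
  [22] y  {4,5}  => 5  1->5 ok
  [23] x  {0,3}  => 0  5->0 ok
  [24] z  {1,2}  => 2  0->2 ok
  [25] x  {0,3}  => 3  2->3 ok
  [26] x  {0,3}  => 0  3->0 ok
  [27] y  {4,5}  => 5  0->5 ok
  [28] x  {0,3}  => 0  5->0 ok

0,3,1,0,3,1,4,2,3,0,1,5,1,4,2,3,1,1,0,2,3,1,5,0,2,3,0,5,0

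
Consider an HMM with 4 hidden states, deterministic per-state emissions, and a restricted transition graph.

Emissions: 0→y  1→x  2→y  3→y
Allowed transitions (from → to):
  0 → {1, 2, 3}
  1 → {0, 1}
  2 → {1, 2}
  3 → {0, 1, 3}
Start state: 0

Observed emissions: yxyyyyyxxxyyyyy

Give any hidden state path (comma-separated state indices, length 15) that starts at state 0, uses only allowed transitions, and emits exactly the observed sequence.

0,1,0,3,0,2,2,1,1,1,0,3,0,3,0

  0: obs=y cand={0,2,3} pick 0 [start]
  1: obs=x cand={1} pick 1 [0->1 ok]
  2: obs=y cand={0,2,3} pick 0 [1->0 ok]
  3: obs=y cand={0,2,3} pick 3 [0->3 ok]
  4: obs=y cand={0,2,3} pick 0 [3->0 ok]
  5: obs=y cand={0,2,3} pick 2 [0->2 ok]
  6: obs=y cand={0,2,3} pick 2 [2->2 ok]
  7: obs=x cand={1} pick 1 [2->1 ok]
  8: obs=x cand={1} pick 1 [1->1 ok]
  9: obs=x cand={1} pick 1 [1->1 ok]
  10: obs=y cand={0,2,3} pick 0 [1->0 ok]
  11: obs=y cand={0,2,3} pick 3 [0->3 ok]
  12: obs=y cand={0,2,3} pick 0 [3->0 ok]
  13: obs=y cand={0,2,3} pick 3 [0->3 ok]
  14: obs=y cand={0,2,3} pick 0 [3->0 ok]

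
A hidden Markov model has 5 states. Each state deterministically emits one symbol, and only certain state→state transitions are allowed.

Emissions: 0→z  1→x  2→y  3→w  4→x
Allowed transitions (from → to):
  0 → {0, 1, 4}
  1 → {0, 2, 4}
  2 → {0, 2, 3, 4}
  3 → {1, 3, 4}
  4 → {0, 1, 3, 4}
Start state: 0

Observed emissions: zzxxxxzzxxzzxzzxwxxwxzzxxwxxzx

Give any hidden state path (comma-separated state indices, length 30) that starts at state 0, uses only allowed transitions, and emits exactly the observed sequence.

  [0] z  {0}  => 0  start
  [1] z  {0}  => 0  0->0 ok
  [2] x  {1,4}  => 4  0->4 ok
  [3] x  {1,4}  => 4  4->4 ok
  [4] x  {1,4}  => 4  4->4 ok
  [5] x  {1,4}  => 1  4->1 ok
  [6] z  {0}  => 0  1->0 ok
  [7] z  {0}  => 0  0->0 ok
  [8] x  {1,4}  => 4  0->4 ok
  [9] x  {1,4}  => 4  4->4 ok
  [10] z  {0}  => 0  4->0 ok
  [11] z  {0}  => 0  0->0 ok
  [12] x  {1,4}  => 1  0->1 ok
  [13] z  {0}  => 0  1->0 ok
  [14] z  {0}  => 0  0->0 ok
  [15] x  {1,4}  => 4  0->4 ok
  [16] w  {3}  => 3  4->3 ok
  [17] x  {1,4}  => 4  3->4 ok
  [18] x  {1,4}  => 4  4->4 ok
  [19] w  {3}  => 3  4->3 ok
  [20] x  {1,4}  => 1  3->1 ok
  [21] z  {0}  => 0  1->0 ok
  [22] z  {0}  => 0  0->0 ok
  [23] x  {1,4}  => 4  0->4 ok
  [24] x  {1,4}  => 4  4->4 ok
  [25] w  {3}  => 3  4->3 ok
  [26] x  {1,4}  => 4  3->4 ok
  [27] x  {1,4}  => 4  4->4 ok
  [28] z  {0}  => 0  4->0 ok
  [29] x  {1,4}  => 4  0->4 ok

0,0,4,4,4,1,0,0,4,4,0,0,1,0,0,4,3,4,4,3,1,0,0,4,4,3,4,4,0,4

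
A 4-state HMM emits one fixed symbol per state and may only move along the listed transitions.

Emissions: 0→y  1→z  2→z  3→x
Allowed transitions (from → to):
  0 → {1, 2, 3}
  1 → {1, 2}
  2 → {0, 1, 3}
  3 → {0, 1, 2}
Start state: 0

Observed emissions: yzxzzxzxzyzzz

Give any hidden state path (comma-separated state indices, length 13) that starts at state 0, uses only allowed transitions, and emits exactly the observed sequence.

0,2,3,1,2,3,2,3,2,0,1,1,2

  t0 'y' -> {0}, take 0 (start)
  t1 'z' -> {1,2}, take 2 (0->2 ok)
  t2 'x' -> {3}, take 3 (2->3 ok)
  t3 'z' -> {1,2}, take 1 (3->1 ok)
  t4 'z' -> {1,2}, take 2 (1->2 ok)
  t5 'x' -> {3}, take 3 (2->3 ok)
  t6 'z' -> {1,2}, take 2 (3->2 ok)
  t7 'x' -> {3}, take 3 (2->3 ok)
  t8 'z' -> {1,2}, take 2 (3->2 ok)
  t9 'y' -> {0}, take 0 (2->0 ok)
  t10 'z' -> {1,2}, take 1 (0->1 ok)
  t11 'z' -> {1,2}, take 1 (1->1 ok)
  t12 'z' -> {1,2}, take 2 (1->2 ok)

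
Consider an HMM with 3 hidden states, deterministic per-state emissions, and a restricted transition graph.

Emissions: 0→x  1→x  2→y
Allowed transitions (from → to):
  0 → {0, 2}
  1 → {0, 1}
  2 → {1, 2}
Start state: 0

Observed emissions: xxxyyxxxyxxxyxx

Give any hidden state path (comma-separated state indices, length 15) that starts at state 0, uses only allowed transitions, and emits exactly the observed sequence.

  [0] x  {0,1}  => 0  start
  [1] x  {0,1}  => 0  0->0 ok
  [2] x  {0,1}  => 0  0->0 ok
  [3] y  {2}  => 2  0->2 ok
  [4] y  {2}  => 2  2->2 ok
  [5] x  {0,1}  => 1  2->1 ok
  [6] x  {0,1}  => 1  1->1 ok
  [7] x  {0,1}  => 0  1->0 ok
  [8] y  {2}  => 2  0->2 ok
  [9] x  {0,1}  => 1  2->1 ok
  [10] x  {0,1}  => 1  1->1 ok
  [11] x  {0,1}  => 0  1->0 ok
  [12] y  {2}  => 2  0->2 ok
  [13] x  {0,1}  => 1  2->1 ok
  [14] x  {0,1}  => 1  1->1 ok

0,0,0,2,2,1,1,0,2,1,1,0,2,1,1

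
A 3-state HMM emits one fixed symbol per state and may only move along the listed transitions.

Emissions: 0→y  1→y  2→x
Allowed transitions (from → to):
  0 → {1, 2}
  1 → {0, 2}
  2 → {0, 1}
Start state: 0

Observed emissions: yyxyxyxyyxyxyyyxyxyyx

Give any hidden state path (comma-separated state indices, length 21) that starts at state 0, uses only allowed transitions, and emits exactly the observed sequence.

0,1,2,1,2,1,2,1,0,2,0,2,0,1,0,2,0,2,1,0,2

  [0] y  {0,1}  => 0  start
  [1] y  {0,1}  => 1  0->1 ok
  [2] x  {2}  => 2  1->2 ok
  [3] y  {0,1}  => 1  2->1 ok
  [4] x  {2}  => 2  1->2 ok
  [5] y  {0,1}  => 1  2->1 ok
  [6] x  {2}  => 2  1->2 ok
  [7] y  {0,1}  => 1  2->1 ok
  [8] y  {0,1}  => 0  1->0 ok
  [9] x  {2}  => 2  0->2 ok
  [10] y  {0,1}  => 0  2->0 ok
  [11] x  {2}  => 2  0->2 ok
  [12] y  {0,1}  => 0  2->0 ok
  [13] y  {0,1}  => 1  0->1 ok
  [14] y  {0,1}  => 0  1->0 ok
  [15] x  {2}  => 2  0->2 ok
  [16] y  {0,1}  => 0  2->0 ok
  [17] x  {2}  => 2  0->2 ok
  [18] y  {0,1}  => 1  2->1 ok
  [19] y  {0,1}  => 0  1->0 ok
  [20] x  {2}  => 2  0->2 ok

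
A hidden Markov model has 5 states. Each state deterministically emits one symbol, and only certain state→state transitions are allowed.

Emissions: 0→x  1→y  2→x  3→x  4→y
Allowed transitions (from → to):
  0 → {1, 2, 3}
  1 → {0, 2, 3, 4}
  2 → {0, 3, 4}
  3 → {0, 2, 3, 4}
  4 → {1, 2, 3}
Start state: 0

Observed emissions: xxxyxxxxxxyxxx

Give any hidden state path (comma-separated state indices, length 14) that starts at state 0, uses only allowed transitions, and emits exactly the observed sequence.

0,3,0,1,2,3,3,2,3,2,4,2,3,0

  [0] x  {0,2,3}  => 0  start
  [1] x  {0,2,3}  => 3  0->3 ok
  [2] x  {0,2,3}  => 0  3->0 ok
  [3] y  {1,4}  => 1  0->1 ok
  [4] x  {0,2,3}  => 2  1->2 ok
  [5] x  {0,2,3}  => 3  2->3 ok
  [6] x  {0,2,3}  => 3  3->3 ok
  [7] x  {0,2,3}  => 2  3->2 ok
  [8] x  {0,2,3}  => 3  2->3 ok
  [9] x  {0,2,3}  => 2  3->2 ok
  [10] y  {1,4}  => 4  2->4 ok
  [11] x  {0,2,3}  => 2  4->2 ok
  [12] x  {0,2,3}  => 3  2->3 ok
  [13] x  {0,2,3}  => 0  3->0 ok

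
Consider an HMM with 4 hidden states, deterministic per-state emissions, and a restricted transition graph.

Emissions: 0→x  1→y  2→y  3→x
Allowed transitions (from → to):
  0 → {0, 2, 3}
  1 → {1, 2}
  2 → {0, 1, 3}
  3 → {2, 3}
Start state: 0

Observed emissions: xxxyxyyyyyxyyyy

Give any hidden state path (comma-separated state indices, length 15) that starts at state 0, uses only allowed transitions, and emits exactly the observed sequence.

  pos 0: x in {0,3}, choose 0; start
  pos 1: x in {0,3}, choose 0; 0->0 ok
  pos 2: x in {0,3}, choose 3; 0->3 ok
  pos 3: y in {1,2}, choose 2; 3->2 ok
  pos 4: x in {0,3}, choose 3; 2->3 ok
  pos 5: y in {1,2}, choose 2; 3->2 ok
  pos 6: y in {1,2}, choose 1; 2->1 ok
  pos 7: y in {1,2}, choose 1; 1->1 ok
  pos 8: y in {1,2}, choose 1; 1->1 ok
  pos 9: y in {1,2}, choose 2; 1->2 ok
  pos 10: x in {0,3}, choose 3; 2->3 ok
  pos 11: y in {1,2}, choose 2; 3->2 ok
  pos 12: y in {1,2}, choose 1; 2->1 ok
  pos 13: y in {1,2}, choose 1; 1->1 ok
  pos 14: y in {1,2}, choose 2; 1->2 ok

0,0,3,2,3,2,1,1,1,2,3,2,1,1,2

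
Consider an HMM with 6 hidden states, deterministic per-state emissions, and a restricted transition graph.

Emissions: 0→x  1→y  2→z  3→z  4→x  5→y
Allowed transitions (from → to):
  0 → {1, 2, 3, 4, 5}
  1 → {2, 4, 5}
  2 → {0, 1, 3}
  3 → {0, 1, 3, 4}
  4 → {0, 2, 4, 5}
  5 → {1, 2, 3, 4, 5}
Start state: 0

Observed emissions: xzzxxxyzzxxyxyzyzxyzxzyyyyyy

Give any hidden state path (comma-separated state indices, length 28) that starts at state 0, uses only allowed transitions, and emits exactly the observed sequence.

0,2,3,4,4,0,5,3,3,4,4,5,4,5,3,1,2,0,5,2,0,2,1,5,5,5,5,5

  [0] x  {0,4}  => 0  start
  [1] z  {2,3}  => 2  0->2 ok
  [2] z  {2,3}  => 3  2->3 ok
  [3] x  {0,4}  => 4  3->4 ok
  [4] x  {0,4}  => 4  4->4 ok
  [5] x  {0,4}  => 0  4->0 ok
  [6] y  {1,5}  => 5  0->5 ok
  [7] z  {2,3}  => 3  5->3 ok
  [8] z  {2,3}  => 3  3->3 ok
  [9] x  {0,4}  => 4  3->4 ok
  [10] x  {0,4}  => 4  4->4 ok
  [11] y  {1,5}  => 5  4->5 ok
  [12] x  {0,4}  => 4  5->4 ok
  [13] y  {1,5}  => 5  4->5 ok
  [14] z  {2,3}  => 3  5->3 ok
  [15] y  {1,5}  => 1  3->1 ok
  [16] z  {2,3}  => 2  1->2 ok
  [17] x  {0,4}  => 0  2->0 ok
  [18] y  {1,5}  => 5  0->5 ok
  [19] z  {2,3}  => 2  5->2 ok
  [20] x  {0,4}  => 0  2->0 ok
  [21] z  {2,3}  => 2  0->2 ok
  [22] y  {1,5}  => 1  2->1 ok
  [23] y  {1,5}  => 5  1->5 ok
  [24] y  {1,5}  => 5  5->5 ok
  [25] y  {1,5}  => 5  5->5 ok
  [26] y  {1,5}  => 5  5->5 ok
  [27] y  {1,5}  => 5  5->5 ok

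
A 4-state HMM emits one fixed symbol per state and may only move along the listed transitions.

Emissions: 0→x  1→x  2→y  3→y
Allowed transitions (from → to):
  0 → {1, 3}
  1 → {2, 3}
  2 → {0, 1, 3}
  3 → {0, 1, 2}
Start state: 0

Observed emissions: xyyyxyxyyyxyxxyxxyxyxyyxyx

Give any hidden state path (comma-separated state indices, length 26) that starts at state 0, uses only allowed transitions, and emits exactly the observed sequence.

  0: obs=x cand={0,1} pick 0 [start]
  1: obs=y cand={2,3} pick 3 [0->3 ok]
  2: obs=y cand={2,3} pick 2 [3->2 ok]
  3: obs=y cand={2,3} pick 3 [2->3 ok]
  4: obs=x cand={0,1} pick 0 [3->0 ok]
  5: obs=y cand={2,3} pick 3 [0->3 ok]
  6: obs=x cand={0,1} pick 1 [3->1 ok]
  7: obs=y cand={2,3} pick 3 [1->3 ok]
  8: obs=y cand={2,3} pick 2 [3->2 ok]
  9: obs=y cand={2,3} pick 3 [2->3 ok]
  10: obs=x cand={0,1} pick 1 [3->1 ok]
  11: obs=y cand={2,3} pick 2 [1->2 ok]
  12: obs=x cand={0,1} pick 0 [2->0 ok]
  13: obs=x cand={0,1} pick 1 [0->1 ok]
  14: obs=y cand={2,3} pick 3 [1->3 ok]
  15: obs=x cand={0,1} pick 0 [3->0 ok]
  16: obs=x cand={0,1} pick 1 [0->1 ok]
  17: obs=y cand={2,3} pick 3 [1->3 ok]
  18: obs=x cand={0,1} pick 1 [3->1 ok]
  19: obs=y cand={2,3} pick 3 [1->3 ok]
  20: obs=x cand={0,1} pick 0 [3->0 ok]
  21: obs=y cand={2,3} pick 3 [0->3 ok]
  22: obs=y cand={2,3} pick 2 [3->2 ok]
  23: obs=x cand={0,1} pick 1 [2->1 ok]
  24: obs=y cand={2,3} pick 3 [1->3 ok]
  25: obs=x cand={0,1} pick 0 [3->0 ok]

0,3,2,3,0,3,1,3,2,3,1,2,0,1,3,0,1,3,1,3,0,3,2,1,3,0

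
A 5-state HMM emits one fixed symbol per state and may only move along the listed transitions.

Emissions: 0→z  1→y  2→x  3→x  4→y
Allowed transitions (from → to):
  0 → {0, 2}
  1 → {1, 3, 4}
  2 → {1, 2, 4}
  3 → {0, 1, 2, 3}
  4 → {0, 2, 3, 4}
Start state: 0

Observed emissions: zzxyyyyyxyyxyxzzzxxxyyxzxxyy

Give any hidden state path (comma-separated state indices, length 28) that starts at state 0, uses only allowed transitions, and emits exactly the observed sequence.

0,0,2,1,4,4,4,4,2,1,4,3,1,3,0,0,0,2,2,2,1,1,3,0,2,2,4,4

  t0 'z' -> {0}, take 0 (start)
  t1 'z' -> {0}, take 0 (0->0 ok)
  t2 'x' -> {2,3}, take 2 (0->2 ok)
  t3 'y' -> {1,4}, take 1 (2->1 ok)
  t4 'y' -> {1,4}, take 4 (1->4 ok)
  t5 'y' -> {1,4}, take 4 (4->4 ok)
  t6 'y' -> {1,4}, take 4 (4->4 ok)
  t7 'y' -> {1,4}, take 4 (4->4 ok)
  t8 'x' -> {2,3}, take 2 (4->2 ok)
  t9 'y' -> {1,4}, take 1 (2->1 ok)
  t10 'y' -> {1,4}, take 4 (1->4 ok)
  t11 'x' -> {2,3}, take 3 (4->3 ok)
  t12 'y' -> {1,4}, take 1 (3->1 ok)
  t13 'x' -> {2,3}, take 3 (1->3 ok)
  t14 'z' -> {0}, take 0 (3->0 ok)
  t15 'z' -> {0}, take 0 (0->0 ok)
  t16 'z' -> {0}, take 0 (0->0 ok)
  t17 'x' -> {2,3}, take 2 (0->2 ok)
  t18 'x' -> {2,3}, take 2 (2->2 ok)
  t19 'x' -> {2,3}, take 2 (2->2 ok)
  t20 'y' -> {1,4}, take 1 (2->1 ok)
  t21 'y' -> {1,4}, take 1 (1->1 ok)
  t22 'x' -> {2,3}, take 3 (1->3 ok)
  t23 'z' -> {0}, take 0 (3->0 ok)
  t24 'x' -> {2,3}, take 2 (0->2 ok)
  t25 'x' -> {2,3}, take 2 (2->2 ok)
  t26 'y' -> {1,4}, take 4 (2->4 ok)
  t27 'y' -> {1,4}, take 4 (4->4 ok)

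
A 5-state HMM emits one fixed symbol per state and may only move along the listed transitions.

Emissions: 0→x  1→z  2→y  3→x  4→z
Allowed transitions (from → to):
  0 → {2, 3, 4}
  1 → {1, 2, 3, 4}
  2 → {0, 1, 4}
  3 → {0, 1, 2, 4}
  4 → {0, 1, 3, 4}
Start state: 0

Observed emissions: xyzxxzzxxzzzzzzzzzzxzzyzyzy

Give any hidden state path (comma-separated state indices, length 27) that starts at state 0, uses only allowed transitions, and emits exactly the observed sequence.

0,2,1,3,0,4,4,0,3,1,4,4,4,4,4,1,4,4,4,0,4,1,2,1,2,1,2

  t0 'x' -> {0,3}, take 0 (start)
  t1 'y' -> {2}, take 2 (0->2 ok)
  t2 'z' -> {1,4}, take 1 (2->1 ok)
  t3 'x' -> {0,3}, take 3 (1->3 ok)
  t4 'x' -> {0,3}, take 0 (3->0 ok)
  t5 'z' -> {1,4}, take 4 (0->4 ok)
  t6 'z' -> {1,4}, take 4 (4->4 ok)
  t7 'x' -> {0,3}, take 0 (4->0 ok)
  t8 'x' -> {0,3}, take 3 (0->3 ok)
  t9 'z' -> {1,4}, take 1 (3->1 ok)
  t10 'z' -> {1,4}, take 4 (1->4 ok)
  t11 'z' -> {1,4}, take 4 (4->4 ok)
  t12 'z' -> {1,4}, take 4 (4->4 ok)
  t13 'z' -> {1,4}, take 4 (4->4 ok)
  t14 'z' -> {1,4}, take 4 (4->4 ok)
  t15 'z' -> {1,4}, take 1 (4->1 ok)
  t16 'z' -> {1,4}, take 4 (1->4 ok)
  t17 'z' -> {1,4}, take 4 (4->4 ok)
  t18 'z' -> {1,4}, take 4 (4->4 ok)
  t19 'x' -> {0,3}, take 0 (4->0 ok)
  t20 'z' -> {1,4}, take 4 (0->4 ok)
  t21 'z' -> {1,4}, take 1 (4->1 ok)
  t22 'y' -> {2}, take 2 (1->2 ok)
  t23 'z' -> {1,4}, take 1 (2->1 ok)
  t24 'y' -> {2}, take 2 (1->2 ok)
  t25 'z' -> {1,4}, take 1 (2->1 ok)
  t26 'y' -> {2}, take 2 (1->2 ok)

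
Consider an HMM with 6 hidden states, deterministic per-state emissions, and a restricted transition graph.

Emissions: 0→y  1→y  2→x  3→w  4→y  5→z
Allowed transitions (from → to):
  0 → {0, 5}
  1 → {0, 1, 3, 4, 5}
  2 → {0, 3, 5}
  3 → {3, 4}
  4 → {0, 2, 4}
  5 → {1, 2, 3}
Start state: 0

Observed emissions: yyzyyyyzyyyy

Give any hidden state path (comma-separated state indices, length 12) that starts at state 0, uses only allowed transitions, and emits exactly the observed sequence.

0,0,5,1,4,0,0,5,1,1,4,4

  0: obs=y cand={0,1,4} pick 0 [start]
  1: obs=y cand={0,1,4} pick 0 [0->0 ok]
  2: obs=z cand={5} pick 5 [0->5 ok]
  3: obs=y cand={0,1,4} pick 1 [5->1 ok]
  4: obs=y cand={0,1,4} pick 4 [1->4 ok]
  5: obs=y cand={0,1,4} pick 0 [4->0 ok]
  6: obs=y cand={0,1,4} pick 0 [0->0 ok]
  7: obs=z cand={5} pick 5 [0->5 ok]
  8: obs=y cand={0,1,4} pick 1 [5->1 ok]
  9: obs=y cand={0,1,4} pick 1 [1->1 ok]
  10: obs=y cand={0,1,4} pick 4 [1->4 ok]
  11: obs=y cand={0,1,4} pick 4 [4->4 ok]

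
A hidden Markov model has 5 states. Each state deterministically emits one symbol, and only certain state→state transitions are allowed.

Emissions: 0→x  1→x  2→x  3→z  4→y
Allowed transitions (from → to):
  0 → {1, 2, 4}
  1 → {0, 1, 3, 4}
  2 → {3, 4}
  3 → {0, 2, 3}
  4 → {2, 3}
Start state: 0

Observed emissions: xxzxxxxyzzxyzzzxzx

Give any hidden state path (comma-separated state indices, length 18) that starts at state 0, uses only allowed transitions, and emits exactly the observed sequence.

  pos 0: x in {0,1,2}, choose 0; start
  pos 1: x in {0,1,2}, choose 1; 0->1 ok
  pos 2: z in {3}, choose 3; 1->3 ok
  pos 3: x in {0,1,2}, choose 0; 3->0 ok
  pos 4: x in {0,1,2}, choose 1; 0->1 ok
  pos 5: x in {0,1,2}, choose 1; 1->1 ok
  pos 6: x in {0,1,2}, choose 0; 1->0 ok
  pos 7: y in {4}, choose 4; 0->4 ok
  pos 8: z in {3}, choose 3; 4->3 ok
  pos 9: z in {3}, choose 3; 3->3 ok
  pos 10: x in {0,1,2}, choose 2; 3->2 ok
  pos 11: y in {4}, choose 4; 2->4 ok
  pos 12: z in {3}, choose 3; 4->3 ok
  pos 13: z in {3}, choose 3; 3->3 ok
  pos 14: z in {3}, choose 3; 3->3 ok
  pos 15: x in {0,1,2}, choose 2; 3->2 ok
  pos 16: z in {3}, choose 3; 2->3 ok
  pos 17: x in {0,1,2}, choose 2; 3->2 ok

0,1,3,0,1,1,0,4,3,3,2,4,3,3,3,2,3,2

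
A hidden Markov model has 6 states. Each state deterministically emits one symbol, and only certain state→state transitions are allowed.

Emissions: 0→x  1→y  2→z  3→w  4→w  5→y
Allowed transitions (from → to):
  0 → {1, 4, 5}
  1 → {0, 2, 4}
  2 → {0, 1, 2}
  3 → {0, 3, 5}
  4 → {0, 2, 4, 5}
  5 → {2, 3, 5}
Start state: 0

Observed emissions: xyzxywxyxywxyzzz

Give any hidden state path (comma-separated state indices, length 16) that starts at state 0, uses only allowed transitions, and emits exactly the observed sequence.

  t0 'x' -> {0}, take 0 (start)
  t1 'y' -> {1,5}, take 1 (0->1 ok)
  t2 'z' -> {2}, take 2 (1->2 ok)
  t3 'x' -> {0}, take 0 (2->0 ok)
  t4 'y' -> {1,5}, take 1 (0->1 ok)
  t5 'w' -> {3,4}, take 4 (1->4 ok)
  t6 'x' -> {0}, take 0 (4->0 ok)
  t7 'y' -> {1,5}, take 1 (0->1 ok)
  t8 'x' -> {0}, take 0 (1->0 ok)
  t9 'y' -> {1,5}, take 1 (0->1 ok)
  t10 'w' -> {3,4}, take 4 (1->4 ok)
  t11 'x' -> {0}, take 0 (4->0 ok)
  t12 'y' -> {1,5}, take 5 (0->5 ok)
  t13 'z' -> {2}, take 2 (5->2 ok)
  t14 'z' -> {2}, take 2 (2->2 ok)
  t15 'z' -> {2}, take 2 (2->2 ok)

0,1,2,0,1,4,0,1,0,1,4,0,5,2,2,2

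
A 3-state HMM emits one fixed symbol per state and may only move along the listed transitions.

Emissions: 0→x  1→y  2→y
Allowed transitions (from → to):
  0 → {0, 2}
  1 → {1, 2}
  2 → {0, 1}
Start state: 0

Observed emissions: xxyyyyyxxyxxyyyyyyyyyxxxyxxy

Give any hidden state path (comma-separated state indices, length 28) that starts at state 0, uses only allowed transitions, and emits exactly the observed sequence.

  0: obs=x cand={0} pick 0 [start]
  1: obs=x cand={0} pick 0 [0->0 ok]
  2: obs=y cand={1,2} pick 2 [0->2 ok]
  3: obs=y cand={1,2} pick 1 [2->1 ok]
  4: obs=y cand={1,2} pick 1 [1->1 ok]
  5: obs=y cand={1,2} pick 1 [1->1 ok]
  6: obs=y cand={1,2} pick 2 [1->2 ok]
  7: obs=x cand={0} pick 0 [2->0 ok]
  8: obs=x cand={0} pick 0 [0->0 ok]
  9: obs=y cand={1,2} pick 2 [0->2 ok]
  10: obs=x cand={0} pick 0 [2->0 ok]
  11: obs=x cand={0} pick 0 [0->0 ok]
  12: obs=y cand={1,2} pick 2 [0->2 ok]
  13: obs=y cand={1,2} pick 1 [2->1 ok]
  14: obs=y cand={1,2} pick 1 [1->1 ok]
  15: obs=y cand={1,2} pick 1 [1->1 ok]
  16: obs=y cand={1,2} pick 1 [1->1 ok]
  17: obs=y cand={1,2} pick 2 [1->2 ok]
  18: obs=y cand={1,2} pick 1 [2->1 ok]
  19: obs=y cand={1,2} pick 1 [1->1 ok]
  20: obs=y cand={1,2} pick 2 [1->2 ok]
  21: obs=x cand={0} pick 0 [2->0 ok]
  22: obs=x cand={0} pick 0 [0->0 ok]
  23: obs=x cand={0} pick 0 [0->0 ok]
  24: obs=y cand={1,2} pick 2 [0->2 ok]
  25: obs=x cand={0} pick 0 [2->0 ok]
  26: obs=x cand={0} pick 0 [0->0 ok]
  27: obs=y cand={1,2} pick 2 [0->2 ok]

0,0,2,1,1,1,2,0,0,2,0,0,2,1,1,1,1,2,1,1,2,0,0,0,2,0,0,2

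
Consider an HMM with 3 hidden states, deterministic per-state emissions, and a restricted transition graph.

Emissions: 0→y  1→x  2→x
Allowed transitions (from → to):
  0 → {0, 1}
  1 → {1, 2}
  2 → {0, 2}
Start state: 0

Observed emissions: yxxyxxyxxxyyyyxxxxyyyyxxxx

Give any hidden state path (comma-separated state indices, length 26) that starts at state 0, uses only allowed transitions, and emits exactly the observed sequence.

0,1,2,0,1,2,0,1,2,2,0,0,0,0,1,1,1,2,0,0,0,0,1,1,2,2

  0: obs=y cand={0} pick 0 [start]
  1: obs=x cand={1,2} pick 1 [0->1 ok]
  2: obs=x cand={1,2} pick 2 [1->2 ok]
  3: obs=y cand={0} pick 0 [2->0 ok]
  4: obs=x cand={1,2} pick 1 [0->1 ok]
  5: obs=x cand={1,2} pick 2 [1->2 ok]
  6: obs=y cand={0} pick 0 [2->0 ok]
  7: obs=x cand={1,2} pick 1 [0->1 ok]
  8: obs=x cand={1,2} pick 2 [1->2 ok]
  9: obs=x cand={1,2} pick 2 [2->2 ok]
  10: obs=y cand={0} pick 0 [2->0 ok]
  11: obs=y cand={0} pick 0 [0->0 ok]
  12: obs=y cand={0} pick 0 [0->0 ok]
  13: obs=y cand={0} pick 0 [0->0 ok]
  14: obs=x cand={1,2} pick 1 [0->1 ok]
  15: obs=x cand={1,2} pick 1 [1->1 ok]
  16: obs=x cand={1,2} pick 1 [1->1 ok]
  17: obs=x cand={1,2} pick 2 [1->2 ok]
  18: obs=y cand={0} pick 0 [2->0 ok]
  19: obs=y cand={0} pick 0 [0->0 ok]
  20: obs=y cand={0} pick 0 [0->0 ok]
  21: obs=y cand={0} pick 0 [0->0 ok]
  22: obs=x cand={1,2} pick 1 [0->1 ok]
  23: obs=x cand={1,2} pick 1 [1->1 ok]
  24: obs=x cand={1,2} pick 2 [1->2 ok]
  25: obs=x cand={1,2} pick 2 [2->2 ok]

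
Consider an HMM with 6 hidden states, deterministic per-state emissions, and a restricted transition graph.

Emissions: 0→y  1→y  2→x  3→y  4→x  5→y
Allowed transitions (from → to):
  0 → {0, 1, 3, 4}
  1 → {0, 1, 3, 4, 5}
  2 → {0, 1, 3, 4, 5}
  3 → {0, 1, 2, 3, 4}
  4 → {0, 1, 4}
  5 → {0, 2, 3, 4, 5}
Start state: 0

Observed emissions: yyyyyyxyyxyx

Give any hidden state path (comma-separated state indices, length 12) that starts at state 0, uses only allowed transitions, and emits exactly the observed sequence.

  [0] y  {0,1,3,5}  => 0  start
  [1] y  {0,1,3,5}  => 0  0->0 ok
  [2] y  {0,1,3,5}  => 1  0->1 ok
  [3] y  {0,1,3,5}  => 3  1->3 ok
  [4] y  {0,1,3,5}  => 1  3->1 ok
  [5] y  {0,1,3,5}  => 5  1->5 ok
  [6] x  {2,4}  => 4  5->4 ok
  [7] y  {0,1,3,5}  => 1  4->1 ok
  [8] y  {0,1,3,5}  => 3  1->3 ok
  [9] x  {2,4}  => 2  3->2 ok
  [10] y  {0,1,3,5}  => 1  2->1 ok
  [11] x  {2,4}  => 4  1->4 ok

0,0,1,3,1,5,4,1,3,2,1,4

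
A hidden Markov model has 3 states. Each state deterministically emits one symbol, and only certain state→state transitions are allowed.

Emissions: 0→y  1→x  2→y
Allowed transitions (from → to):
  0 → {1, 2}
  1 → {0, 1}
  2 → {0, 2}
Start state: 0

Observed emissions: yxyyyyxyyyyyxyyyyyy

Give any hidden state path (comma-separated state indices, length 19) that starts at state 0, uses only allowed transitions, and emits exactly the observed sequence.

0,1,0,2,2,0,1,0,2,0,2,0,1,0,2,2,2,2,2

  t0 'y' -> {0,2}, take 0 (start)
  t1 'x' -> {1}, take 1 (0->1 ok)
  t2 'y' -> {0,2}, take 0 (1->0 ok)
  t3 'y' -> {0,2}, take 2 (0->2 ok)
  t4 'y' -> {0,2}, take 2 (2->2 ok)
  t5 'y' -> {0,2}, take 0 (2->0 ok)
  t6 'x' -> {1}, take 1 (0->1 ok)
  t7 'y' -> {0,2}, take 0 (1->0 ok)
  t8 'y' -> {0,2}, take 2 (0->2 ok)
  t9 'y' -> {0,2}, take 0 (2->0 ok)
  t10 'y' -> {0,2}, take 2 (0->2 ok)
  t11 'y' -> {0,2}, take 0 (2->0 ok)
  t12 'x' -> {1}, take 1 (0->1 ok)
  t13 'y' -> {0,2}, take 0 (1->0 ok)
  t14 'y' -> {0,2}, take 2 (0->2 ok)
  t15 'y' -> {0,2}, take 2 (2->2 ok)
  t16 'y' -> {0,2}, take 2 (2->2 ok)
  t17 'y' -> {0,2}, take 2 (2->2 ok)
  t18 'y' -> {0,2}, take 2 (2->2 ok)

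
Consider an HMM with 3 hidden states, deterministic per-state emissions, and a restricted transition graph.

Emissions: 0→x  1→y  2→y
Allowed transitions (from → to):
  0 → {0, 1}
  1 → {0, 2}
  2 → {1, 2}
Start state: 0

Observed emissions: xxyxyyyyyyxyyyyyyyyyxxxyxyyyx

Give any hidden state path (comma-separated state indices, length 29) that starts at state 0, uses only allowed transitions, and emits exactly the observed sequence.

  0: obs=x cand={0} pick 0 [start]
  1: obs=x cand={0} pick 0 [0->0 ok]
  2: obs=y cand={1,2} pick 1 [0->1 ok]
  3: obs=x cand={0} pick 0 [1->0 ok]
  4: obs=y cand={1,2} pick 1 [0->1 ok]
  5: obs=y cand={1,2} pick 2 [1->2 ok]
  6: obs=y cand={1,2} pick 1 [2->1 ok]
  7: obs=y cand={1,2} pick 2 [1->2 ok]
  8: obs=y cand={1,2} pick 2 [2->2 ok]
  9: obs=y cand={1,2} pick 1 [2->1 ok]
  10: obs=x cand={0} pick 0 [1->0 ok]
  11: obs=y cand={1,2} pick 1 [0->1 ok]
  12: obs=y cand={1,2} pick 2 [1->2 ok]
  13: obs=y cand={1,2} pick 2 [2->2 ok]
  14: obs=y cand={1,2} pick 1 [2->1 ok]
  15: obs=y cand={1,2} pick 2 [1->2 ok]
  16: obs=y cand={1,2} pick 2 [2->2 ok]
  17: obs=y cand={1,2} pick 1 [2->1 ok]
  18: obs=y cand={1,2} pick 2 [1->2 ok]
  19: obs=y cand={1,2} pick 1 [2->1 ok]
  20: obs=x cand={0} pick 0 [1->0 ok]
  21: obs=x cand={0} pick 0 [0->0 ok]
  22: obs=x cand={0} pick 0 [0->0 ok]
  23: obs=y cand={1,2} pick 1 [0->1 ok]
  24: obs=x cand={0} pick 0 [1->0 ok]
  25: obs=y cand={1,2} pick 1 [0->1 ok]
  26: obs=y cand={1,2} pick 2 [1->2 ok]
  27: obs=y cand={1,2} pick 1 [2->1 ok]
  28: obs=x cand={0} pick 0 [1->0 ok]

0,0,1,0,1,2,1,2,2,1,0,1,2,2,1,2,2,1,2,1,0,0,0,1,0,1,2,1,0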